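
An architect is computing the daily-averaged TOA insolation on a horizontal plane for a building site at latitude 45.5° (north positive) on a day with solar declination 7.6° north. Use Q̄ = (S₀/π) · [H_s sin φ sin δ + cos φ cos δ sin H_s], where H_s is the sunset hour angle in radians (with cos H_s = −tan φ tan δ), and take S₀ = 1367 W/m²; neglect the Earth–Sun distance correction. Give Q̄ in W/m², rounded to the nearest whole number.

370 W/m²

cos H_s = −tan(45.5°) · tan(7.6°) = -0.1358, so H_s = arccos(-0.1358) = 97.80°. In radians, H_s = 1.7069.
H_s sin φ sin δ = 1.7069 × 0.7133 × 0.1323 = 0.1611.
cos φ cos δ sin H_s = 0.7009 × 0.9912 × 0.9908 = 0.6883.
Q̄ = (1367/π) × (0.1611 + 0.6883) = 435.13 × 0.8494 = 369.60 W/m².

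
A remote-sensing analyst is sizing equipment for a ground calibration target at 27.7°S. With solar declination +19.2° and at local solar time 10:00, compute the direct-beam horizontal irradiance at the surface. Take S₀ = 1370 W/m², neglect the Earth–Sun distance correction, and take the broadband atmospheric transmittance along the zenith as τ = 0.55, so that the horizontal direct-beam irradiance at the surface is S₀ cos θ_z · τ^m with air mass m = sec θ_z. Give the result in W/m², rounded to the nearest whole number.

275 W/m²

Hour angle H = 15° × (10 − 12) = -30.00°.
cos θ_z = sin φ sin δ + cos φ cos δ cos H = (-0.4648)(0.3289) + (0.8854)(0.9444)(0.8660) = 0.5713.
Air mass m = 1/cos θ_z = 1/0.5713 = 1.750; τ^m = 0.55^1.750 = 0.3513.
Surface direct beam = 1370 × 0.5713 × 0.3513 = 274.96 W/m².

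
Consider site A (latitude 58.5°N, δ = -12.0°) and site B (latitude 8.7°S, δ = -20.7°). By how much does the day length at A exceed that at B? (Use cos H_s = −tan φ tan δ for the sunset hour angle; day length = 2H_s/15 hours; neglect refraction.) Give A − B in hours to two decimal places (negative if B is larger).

A: H_s = arccos(−tan 58.5° · tan -12.0°) = 69.70°, so 2H_s/15 = 9.2933 h.
B: H_s = arccos(−tan -8.7° · tan -20.7°) = 93.31°, so 2H_s/15 = 12.4413 h.
A − B = 9.2933 − 12.4413 = -3.1480 h.

-3.15 h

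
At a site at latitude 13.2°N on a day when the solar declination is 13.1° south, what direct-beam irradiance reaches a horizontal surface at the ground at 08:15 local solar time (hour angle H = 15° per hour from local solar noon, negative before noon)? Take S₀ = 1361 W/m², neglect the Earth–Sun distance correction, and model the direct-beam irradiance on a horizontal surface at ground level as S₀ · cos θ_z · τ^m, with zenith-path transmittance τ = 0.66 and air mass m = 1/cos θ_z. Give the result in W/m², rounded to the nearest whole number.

270 W/m²

Hour angle H = 15° × (8.25 − 12) = -56.25°.
cos θ_z = sin φ sin δ + cos φ cos δ cos H = (0.2284)(-0.2267) + (0.9736)(0.9740)(0.5556) = 0.4751.
Air mass m = 1/cos θ_z = 1/0.4751 = 2.105; τ^m = 0.66^2.105 = 0.4170.
Surface direct beam = 1361 × 0.4751 × 0.4170 = 269.64 W/m².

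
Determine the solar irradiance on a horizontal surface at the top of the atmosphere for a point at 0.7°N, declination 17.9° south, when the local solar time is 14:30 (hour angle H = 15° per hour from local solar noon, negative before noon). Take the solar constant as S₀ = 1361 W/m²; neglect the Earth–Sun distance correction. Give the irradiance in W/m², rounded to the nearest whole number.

1022 W/m²

Hour angle H = 15° × (14.5 − 12) = 37.50°.
cos θ_z = sin(0.7°) sin(-17.9°) + cos(0.7°) cos(-17.9°) cos(37.50°) = -0.0038 + 0.7549 = 0.7511.
Top-of-atmosphere irradiance = S₀ cos θ_z = 1361 × 0.7511 = 1022.25 W/m².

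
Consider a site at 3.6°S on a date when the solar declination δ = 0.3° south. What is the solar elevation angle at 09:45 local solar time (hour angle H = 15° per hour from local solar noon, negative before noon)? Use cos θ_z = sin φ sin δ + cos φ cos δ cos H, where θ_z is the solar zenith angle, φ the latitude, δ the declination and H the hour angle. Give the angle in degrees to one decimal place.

Hour angle H = 15° × (9.75 − 12) = -33.75°.
With φ = -3.6°, δ = -0.3°, H = -33.75°: sin φ sin δ = 0.0003, cos φ cos δ cos H = 0.8298, so cos θ_z = 0.8301.
θ_z = arccos(0.8301) = 33.89°, so the elevation is 90° − 33.89° = 56.11°.

56.1°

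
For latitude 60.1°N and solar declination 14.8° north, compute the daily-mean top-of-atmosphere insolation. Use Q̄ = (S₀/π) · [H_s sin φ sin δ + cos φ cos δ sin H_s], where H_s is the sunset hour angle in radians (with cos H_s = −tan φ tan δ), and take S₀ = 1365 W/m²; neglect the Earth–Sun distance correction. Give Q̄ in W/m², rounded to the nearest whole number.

The sunset hour angle satisfies cos H_s = −tan φ tan δ = -0.4595, giving H_s = 117.35°. In radians, H_s = 2.0481.
H_s sin φ sin δ = 2.0481 × 0.8669 × 0.2554 = 0.4535.
cos φ cos δ sin H_s = 0.4985 × 0.9668 × 0.8882 = 0.4281.
Q̄ = (1365/π) × (0.4535 + 0.4281) = 434.49 × 0.8816 = 383.05 W/m².

383 W/m²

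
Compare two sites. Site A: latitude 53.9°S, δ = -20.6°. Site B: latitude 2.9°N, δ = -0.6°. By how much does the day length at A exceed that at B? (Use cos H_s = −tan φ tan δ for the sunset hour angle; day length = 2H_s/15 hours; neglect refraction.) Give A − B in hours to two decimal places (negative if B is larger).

+4.14 h

A: H_s = arccos(−tan -53.9° · tan -20.6°) = 121.03°, so 2H_s/15 = 16.1373 h.
B: H_s = arccos(−tan 2.9° · tan -0.6°) = 89.97°, so 2H_s/15 = 11.9960 h.
A − B = 16.1373 − 11.9960 = 4.1413 h.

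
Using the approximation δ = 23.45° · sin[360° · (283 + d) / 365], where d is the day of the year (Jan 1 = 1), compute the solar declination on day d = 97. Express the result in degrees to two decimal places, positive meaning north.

+5.99°

360 × (283 + 97) / 365 = 374.795°; sin(374.795°) = 0.2554.
δ = 23.45 × 0.2554 = 5.989° ≈ +5.99°.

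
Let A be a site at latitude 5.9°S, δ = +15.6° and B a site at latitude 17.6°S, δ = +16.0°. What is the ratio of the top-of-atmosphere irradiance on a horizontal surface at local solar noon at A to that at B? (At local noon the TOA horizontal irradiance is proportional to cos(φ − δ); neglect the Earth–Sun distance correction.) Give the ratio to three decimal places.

1.117

A: cos θ_z = cos(-5.9° − (15.6°)) = 0.9304.
B: cos θ_z = cos(-17.6° − (16.0°)) = 0.8329.
Ratio A/B = 0.9304 / 0.8329 = 1.1171.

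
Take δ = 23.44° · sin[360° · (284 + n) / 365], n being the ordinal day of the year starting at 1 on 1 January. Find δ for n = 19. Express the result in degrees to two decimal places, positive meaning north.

360 × (284 + 19) / 365 = 298.849°; sin(298.849°) = -0.8759.
δ = 23.44 × -0.8759 = -20.531° ≈ -20.53°.

-20.53°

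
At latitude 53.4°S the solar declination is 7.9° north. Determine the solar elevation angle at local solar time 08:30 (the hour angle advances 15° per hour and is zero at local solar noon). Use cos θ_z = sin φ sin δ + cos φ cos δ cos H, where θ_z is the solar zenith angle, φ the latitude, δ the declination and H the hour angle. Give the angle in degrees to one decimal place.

14.4°

Hour angle H = 15° × (8.5 − 12) = -52.50°.
cos θ_z = sin φ sin δ + cos φ cos δ cos H = (-0.8028)(0.1374) + (0.5962)(0.9905)(0.6088) = 0.2492.
θ_z = arccos(0.2492) = 75.57°, so the elevation is 90° − 75.57° = 14.43°.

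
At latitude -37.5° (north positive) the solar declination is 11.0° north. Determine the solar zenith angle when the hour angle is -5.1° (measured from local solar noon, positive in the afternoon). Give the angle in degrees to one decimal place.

cos θ_z = sin φ sin δ + cos φ cos δ cos H = (-0.6088)(0.1908) + (0.7934)(0.9816)(0.9960) = 0.6595.
θ_z = arccos(0.6595) = 48.74°.

48.7°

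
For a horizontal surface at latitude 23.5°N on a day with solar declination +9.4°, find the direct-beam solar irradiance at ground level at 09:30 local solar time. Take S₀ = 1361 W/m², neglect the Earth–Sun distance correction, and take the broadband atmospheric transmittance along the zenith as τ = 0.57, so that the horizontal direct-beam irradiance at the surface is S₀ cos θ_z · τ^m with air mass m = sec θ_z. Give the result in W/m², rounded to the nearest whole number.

520 W/m²

Hour angle H = 15° × (9.5 − 12) = -37.50°.
With φ = 23.5°, δ = 9.4°, H = -37.50°: sin φ sin δ = 0.0651, cos φ cos δ cos H = 0.7178, so cos θ_z = 0.7829.
Air mass m = 1/cos θ_z = 1/0.7829 = 1.277; τ^m = 0.57^1.277 = 0.4878.
Surface direct beam = 1361 × 0.7829 × 0.4878 = 519.76 W/m².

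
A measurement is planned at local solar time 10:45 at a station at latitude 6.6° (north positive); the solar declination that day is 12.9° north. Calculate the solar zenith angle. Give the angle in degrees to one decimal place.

19.5°

Hour angle H = 15° × (10.75 − 12) = -18.75°.
With φ = 6.6°, δ = 12.9°, H = -18.75°: sin φ sin δ = 0.0257, cos φ cos δ cos H = 0.9169, so cos θ_z = 0.9426.
θ_z = arccos(0.9426) = 19.51°.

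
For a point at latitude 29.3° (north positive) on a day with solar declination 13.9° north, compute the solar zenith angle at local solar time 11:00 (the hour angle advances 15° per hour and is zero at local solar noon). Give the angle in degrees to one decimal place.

20.7°

Hour angle H = 15° × (11 − 12) = -15.00°.
With φ = 29.3°, δ = 13.9°, H = -15.00°: sin φ sin δ = 0.1176, cos φ cos δ cos H = 0.8177, so cos θ_z = 0.9353.
θ_z = arccos(0.9353) = 20.72°.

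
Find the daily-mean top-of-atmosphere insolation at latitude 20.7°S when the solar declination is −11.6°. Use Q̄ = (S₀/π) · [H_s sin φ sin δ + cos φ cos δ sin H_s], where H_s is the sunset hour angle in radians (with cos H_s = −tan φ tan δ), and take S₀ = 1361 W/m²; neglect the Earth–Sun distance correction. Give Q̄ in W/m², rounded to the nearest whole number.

447 W/m²

−tan φ tan δ = −(-0.3779)(-0.2053) = -0.0776; H_s = arccos(-0.0776) = 94.45°. In radians, H_s = 1.6485.
H_s sin φ sin δ = 1.6485 × -0.3535 × -0.2011 = 0.1172.
cos φ cos δ sin H_s = 0.9354 × 0.9796 × 0.9970 = 0.9136.
Q̄ = (1361/π) × (0.1172 + 0.9136) = 433.22 × 1.0308 = 446.56 W/m².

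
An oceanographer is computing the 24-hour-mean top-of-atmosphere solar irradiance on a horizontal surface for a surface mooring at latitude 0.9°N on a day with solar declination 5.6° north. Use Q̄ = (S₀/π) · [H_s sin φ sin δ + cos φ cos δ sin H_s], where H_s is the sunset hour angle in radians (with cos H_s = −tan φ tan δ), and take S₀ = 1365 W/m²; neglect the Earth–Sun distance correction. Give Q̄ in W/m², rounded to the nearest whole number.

433 W/m²

−tan φ tan δ = −(0.0157)(0.0981) = -0.0015; H_s = arccos(-0.0015) = 90.09°. In radians, H_s = 1.5724.
H_s sin φ sin δ = 1.5724 × 0.0157 × 0.0976 = 0.0024.
cos φ cos δ sin H_s = 0.9999 × 0.9952 × 1.0000 = 0.9951.
Q̄ = (1365/π) × (0.0024 + 0.9951) = 434.49 × 0.9975 = 433.40 W/m².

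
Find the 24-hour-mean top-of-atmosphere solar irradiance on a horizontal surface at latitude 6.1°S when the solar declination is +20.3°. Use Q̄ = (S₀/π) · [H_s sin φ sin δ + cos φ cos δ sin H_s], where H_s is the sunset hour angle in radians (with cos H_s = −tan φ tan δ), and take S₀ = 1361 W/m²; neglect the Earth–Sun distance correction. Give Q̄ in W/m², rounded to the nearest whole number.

379 W/m²

The sunset hour angle satisfies cos H_s = −tan φ tan δ = 0.0395, giving H_s = 87.74°. In radians, H_s = 1.5314.
H_s sin φ sin δ = 1.5314 × -0.1063 × 0.3469 = -0.0565.
cos φ cos δ sin H_s = 0.9943 × 0.9379 × 0.9992 = 0.9318.
Q̄ = (1361/π) × (-0.0565 + 0.9318) = 433.22 × 0.8753 = 379.20 W/m².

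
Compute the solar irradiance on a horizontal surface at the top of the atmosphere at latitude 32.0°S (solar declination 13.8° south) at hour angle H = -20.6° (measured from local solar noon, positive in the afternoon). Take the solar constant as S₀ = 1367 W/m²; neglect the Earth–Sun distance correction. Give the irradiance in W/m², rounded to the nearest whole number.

cos θ_z = sin(-32.0°) sin(-13.8°) + cos(-32.0°) cos(-13.8°) cos(-20.60°) = 0.1264 + 0.7709 = 0.8973.
Top-of-atmosphere irradiance = S₀ cos θ_z = 1367 × 0.8973 = 1226.61 W/m².

1227 W/m²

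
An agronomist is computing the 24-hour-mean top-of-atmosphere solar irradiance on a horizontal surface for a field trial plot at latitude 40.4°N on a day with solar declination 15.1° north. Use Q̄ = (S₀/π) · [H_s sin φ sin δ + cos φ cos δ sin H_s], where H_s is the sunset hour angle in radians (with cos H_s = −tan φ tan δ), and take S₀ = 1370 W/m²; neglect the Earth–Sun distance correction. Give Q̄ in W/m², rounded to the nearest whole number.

445 W/m²

cos H_s = −tan(40.4°) · tan(15.1°) = -0.2296, so H_s = arccos(-0.2296) = 103.27°. In radians, H_s = 1.8024.
H_s sin φ sin δ = 1.8024 × 0.6481 × 0.2605 = 0.3043.
cos φ cos δ sin H_s = 0.7615 × 0.9655 × 0.9733 = 0.7156.
Q̄ = (1370/π) × (0.3043 + 0.7156) = 436.08 × 1.0199 = 444.76 W/m².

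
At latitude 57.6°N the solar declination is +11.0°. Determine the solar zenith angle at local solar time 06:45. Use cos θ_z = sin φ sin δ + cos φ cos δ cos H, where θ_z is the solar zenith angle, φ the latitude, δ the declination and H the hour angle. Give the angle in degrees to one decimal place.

Hour angle H = 15° × (6.75 − 12) = -78.75°.
cos θ_z = sin(57.6°) sin(11.0°) + cos(57.6°) cos(11.0°) cos(-78.75°) = 0.1611 + 0.1026 = 0.2637.
θ_z = arccos(0.2637) = 74.71°.

74.7°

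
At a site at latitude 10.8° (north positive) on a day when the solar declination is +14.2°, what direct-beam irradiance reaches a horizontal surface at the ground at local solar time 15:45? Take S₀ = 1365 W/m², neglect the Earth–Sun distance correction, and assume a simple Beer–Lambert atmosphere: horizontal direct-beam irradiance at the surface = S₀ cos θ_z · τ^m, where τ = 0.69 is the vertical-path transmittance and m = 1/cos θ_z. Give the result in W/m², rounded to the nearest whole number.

412 W/m²

Hour angle H = 15° × (15.75 − 12) = 56.25°.
cos θ_z = sin φ sin δ + cos φ cos δ cos H = (0.1874)(0.2453) + (0.9823)(0.9694)(0.5556) = 0.5750.
Air mass m = 1/cos θ_z = 1/0.5750 = 1.739; τ^m = 0.69^1.739 = 0.5245.
Surface direct beam = 1365 × 0.5750 × 0.5245 = 411.67 W/m².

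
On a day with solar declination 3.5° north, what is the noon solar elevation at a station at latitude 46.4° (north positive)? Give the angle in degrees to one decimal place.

47.1°

At local solar noon the hour angle is zero, so the elevation is 90° − |φ − δ| = 90° − |46.4° − (3.5°)| = 90° − 42.9° = 47.1°.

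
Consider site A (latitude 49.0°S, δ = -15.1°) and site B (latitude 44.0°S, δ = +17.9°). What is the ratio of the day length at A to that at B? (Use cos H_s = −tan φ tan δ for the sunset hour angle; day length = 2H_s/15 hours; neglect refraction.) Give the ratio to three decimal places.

A: H_s = arccos(−tan -49.0° · tan -15.1°) = 108.08°, so 2H_s/15 = 14.4107 h.
B: H_s = arccos(−tan -44.0° · tan 17.9°) = 71.83°, so 2H_s/15 = 9.5773 h.
Ratio A/B = 14.4107 / 9.5773 = 1.5047.

1.505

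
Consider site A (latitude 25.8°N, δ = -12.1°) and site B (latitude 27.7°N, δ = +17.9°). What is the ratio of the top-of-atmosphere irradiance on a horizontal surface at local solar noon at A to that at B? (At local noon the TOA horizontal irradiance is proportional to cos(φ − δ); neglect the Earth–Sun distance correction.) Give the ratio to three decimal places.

0.801

A: cos θ_z = cos(25.8° − (-12.1°)) = 0.7891.
B: cos θ_z = cos(27.7° − (17.9°)) = 0.9854.
Ratio A/B = 0.7891 / 0.9854 = 0.8008.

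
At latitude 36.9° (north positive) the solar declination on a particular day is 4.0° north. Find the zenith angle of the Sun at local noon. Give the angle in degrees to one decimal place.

At local solar noon the hour angle is zero, so the zenith angle is |φ − δ| = |36.9° − (4.0°)| = 32.9°.

32.9°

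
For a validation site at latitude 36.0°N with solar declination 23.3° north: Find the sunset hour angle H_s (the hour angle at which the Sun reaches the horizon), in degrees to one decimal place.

108.2°

cos H_s = −tan(36.0°) · tan(23.3°) = -0.3129, so H_s = arccos(-0.3129) = 108.23°.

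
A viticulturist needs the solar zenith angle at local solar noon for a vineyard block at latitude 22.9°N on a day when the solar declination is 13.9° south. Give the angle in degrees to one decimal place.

36.8°

At local solar noon the hour angle is zero, so the zenith angle is |φ − δ| = |22.9° − (-13.9°)| = 36.8°.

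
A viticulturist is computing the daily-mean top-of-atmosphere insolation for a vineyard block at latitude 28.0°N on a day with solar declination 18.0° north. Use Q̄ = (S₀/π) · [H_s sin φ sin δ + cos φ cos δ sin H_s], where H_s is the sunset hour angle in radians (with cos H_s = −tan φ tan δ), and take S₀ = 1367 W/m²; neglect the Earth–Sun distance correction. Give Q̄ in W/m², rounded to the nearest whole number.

cos H_s = −tan(28.0°) · tan(18.0°) = -0.1728, so H_s = arccos(-0.1728) = 99.95°. In radians, H_s = 1.7445.
H_s sin φ sin δ = 1.7445 × 0.4695 × 0.3090 = 0.2531.
cos φ cos δ sin H_s = 0.8829 × 0.9511 × 0.9850 = 0.8271.
Q̄ = (1367/π) × (0.2531 + 0.8271) = 435.13 × 1.0802 = 470.03 W/m².

470 W/m²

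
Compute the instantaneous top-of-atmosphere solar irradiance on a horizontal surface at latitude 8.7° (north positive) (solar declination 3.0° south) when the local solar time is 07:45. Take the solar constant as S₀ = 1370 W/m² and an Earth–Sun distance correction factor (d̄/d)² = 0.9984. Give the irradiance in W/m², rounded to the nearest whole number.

Hour angle H = 15° × (7.75 − 12) = -63.75°.
cos θ_z = sin φ sin δ + cos φ cos δ cos H = (0.1513)(-0.0523) + (0.9885)(0.9986)(0.4423) = 0.4287.
Top-of-atmosphere irradiance = S₀ (d̄/d)² cos θ_z = 1370 × 0.9984 × 0.4287 = 586.38 W/m².

586 W/m²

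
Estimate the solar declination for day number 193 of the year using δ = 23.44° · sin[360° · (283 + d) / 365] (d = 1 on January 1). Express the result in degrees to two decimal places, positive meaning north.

+22.10°

360 × (283 + 193) / 365 = 469.479°; sin(469.479°) = 0.9428.
δ = 23.44 × 0.9428 = 22.099° ≈ +22.10°.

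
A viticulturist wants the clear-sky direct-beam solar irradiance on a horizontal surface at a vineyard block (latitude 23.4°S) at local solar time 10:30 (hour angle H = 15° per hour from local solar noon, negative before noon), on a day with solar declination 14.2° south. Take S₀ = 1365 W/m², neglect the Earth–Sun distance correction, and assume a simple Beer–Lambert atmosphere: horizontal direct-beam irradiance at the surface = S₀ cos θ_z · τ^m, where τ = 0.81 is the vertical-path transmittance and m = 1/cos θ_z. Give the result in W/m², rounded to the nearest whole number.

Hour angle H = 15° × (10.5 − 12) = -22.50°.
cos θ_z = sin(-23.4°) sin(-14.2°) + cos(-23.4°) cos(-14.2°) cos(-22.50°) = 0.0974 + 0.8220 = 0.9194.
Air mass m = 1/cos θ_z = 1/0.9194 = 1.088; τ^m = 0.81^1.088 = 0.7951.
Surface direct beam = 1365 × 0.9194 × 0.7951 = 997.84 W/m².

998 W/m²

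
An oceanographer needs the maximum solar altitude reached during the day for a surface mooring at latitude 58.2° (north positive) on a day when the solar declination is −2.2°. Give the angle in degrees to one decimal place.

29.6°

At local solar noon the hour angle is zero, so the elevation is 90° − |φ − δ| = 90° − |58.2° − (-2.2°)| = 90° − 60.4° = 29.6°.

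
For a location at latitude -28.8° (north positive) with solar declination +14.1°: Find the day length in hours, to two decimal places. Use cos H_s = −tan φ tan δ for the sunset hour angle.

10.94 hours

The sunset hour angle satisfies cos H_s = −tan φ tan δ = 0.1381, giving H_s = 82.06°.
Day length = 2 H_s / 15° h⁻¹ = 164.12° / 15 = 10.941 h.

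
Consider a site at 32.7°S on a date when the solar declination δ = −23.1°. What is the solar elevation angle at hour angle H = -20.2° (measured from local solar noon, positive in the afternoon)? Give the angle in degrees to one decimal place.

cos θ_z = sin φ sin δ + cos φ cos δ cos H = (-0.5402)(-0.3923) + (0.8415)(0.9198)(0.9385) = 0.9383.
θ_z = arccos(0.9383) = 20.23°, so the elevation is 90° − 20.23° = 69.77°.

69.8°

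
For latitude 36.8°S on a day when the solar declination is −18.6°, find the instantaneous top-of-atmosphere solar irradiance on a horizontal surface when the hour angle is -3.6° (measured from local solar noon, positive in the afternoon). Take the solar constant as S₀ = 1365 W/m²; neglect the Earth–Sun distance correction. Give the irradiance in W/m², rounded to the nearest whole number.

1295 W/m²

cos θ_z = sin(-36.8°) sin(-18.6°) + cos(-36.8°) cos(-18.6°) cos(-3.60°) = 0.1911 + 0.7574 = 0.9485.
Top-of-atmosphere irradiance = S₀ cos θ_z = 1365 × 0.9485 = 1294.70 W/m².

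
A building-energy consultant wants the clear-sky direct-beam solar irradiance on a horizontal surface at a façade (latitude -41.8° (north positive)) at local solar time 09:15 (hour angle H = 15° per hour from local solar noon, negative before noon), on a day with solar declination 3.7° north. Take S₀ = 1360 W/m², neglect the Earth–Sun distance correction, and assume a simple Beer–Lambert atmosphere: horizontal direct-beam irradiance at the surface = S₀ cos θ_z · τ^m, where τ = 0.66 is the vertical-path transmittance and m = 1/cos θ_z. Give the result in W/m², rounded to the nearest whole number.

Hour angle H = 15° × (9.25 − 12) = -41.25°.
cos θ_z = sin(-41.8°) sin(3.7°) + cos(-41.8°) cos(3.7°) cos(-41.25°) = -0.0430 + 0.5593 = 0.5163.
Air mass m = 1/cos θ_z = 1/0.5163 = 1.937; τ^m = 0.66^1.937 = 0.4472.
Surface direct beam = 1360 × 0.5163 × 0.4472 = 314.01 W/m².

314 W/m²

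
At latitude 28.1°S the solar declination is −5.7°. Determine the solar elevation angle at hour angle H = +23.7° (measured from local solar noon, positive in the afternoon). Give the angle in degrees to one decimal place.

cos θ_z = sin φ sin δ + cos φ cos δ cos H = (-0.4710)(-0.0993) + (0.8821)(0.9951)(0.9157) = 0.8506.
θ_z = arccos(0.8506) = 31.72°, so the elevation is 90° − 31.72° = 58.28°.

58.3°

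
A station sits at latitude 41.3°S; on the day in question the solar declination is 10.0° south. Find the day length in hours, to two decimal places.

13.19 hours

The sunset hour angle satisfies cos H_s = −tan φ tan δ = -0.1549, giving H_s = 98.91°.
Day length = 2 H_s / 15° h⁻¹ = 197.82° / 15 = 13.188 h.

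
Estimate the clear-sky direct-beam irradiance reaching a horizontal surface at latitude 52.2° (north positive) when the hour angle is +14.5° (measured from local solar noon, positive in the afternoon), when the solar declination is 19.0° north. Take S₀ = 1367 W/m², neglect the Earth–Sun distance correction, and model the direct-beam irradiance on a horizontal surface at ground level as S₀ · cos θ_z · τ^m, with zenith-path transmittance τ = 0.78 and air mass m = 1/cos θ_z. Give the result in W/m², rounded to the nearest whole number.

826 W/m²

cos θ_z = sin φ sin δ + cos φ cos δ cos H = (0.7902)(0.3256) + (0.6129)(0.9455)(0.9681) = 0.8183.
Air mass m = 1/cos θ_z = 1/0.8183 = 1.222; τ^m = 0.78^1.222 = 0.7381.
Surface direct beam = 1367 × 0.8183 × 0.7381 = 825.65 W/m².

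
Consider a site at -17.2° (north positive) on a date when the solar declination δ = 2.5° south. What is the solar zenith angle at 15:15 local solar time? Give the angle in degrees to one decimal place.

Hour angle H = 15° × (15.25 − 12) = 48.75°.
With φ = -17.2°, δ = -2.5°, H = 48.75°: sin φ sin δ = 0.0129, cos φ cos δ cos H = 0.6293, so cos θ_z = 0.6422.
θ_z = arccos(0.6422) = 50.04°.

50.0°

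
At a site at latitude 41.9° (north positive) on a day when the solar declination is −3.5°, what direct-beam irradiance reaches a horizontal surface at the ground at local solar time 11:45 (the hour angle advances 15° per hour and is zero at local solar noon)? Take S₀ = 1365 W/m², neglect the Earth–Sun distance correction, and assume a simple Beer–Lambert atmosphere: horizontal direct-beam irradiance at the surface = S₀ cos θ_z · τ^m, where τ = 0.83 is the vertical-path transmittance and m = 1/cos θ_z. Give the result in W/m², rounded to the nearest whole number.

733 W/m²

Hour angle H = 15° × (11.75 − 12) = -3.75°.
cos θ_z = sin(41.9°) sin(-3.5°) + cos(41.9°) cos(-3.5°) cos(-3.75°) = -0.0408 + 0.7413 = 0.7005.
Air mass m = 1/cos θ_z = 1/0.7005 = 1.428; τ^m = 0.83^1.428 = 0.7664.
Surface direct beam = 1365 × 0.7005 × 0.7664 = 732.82 W/m².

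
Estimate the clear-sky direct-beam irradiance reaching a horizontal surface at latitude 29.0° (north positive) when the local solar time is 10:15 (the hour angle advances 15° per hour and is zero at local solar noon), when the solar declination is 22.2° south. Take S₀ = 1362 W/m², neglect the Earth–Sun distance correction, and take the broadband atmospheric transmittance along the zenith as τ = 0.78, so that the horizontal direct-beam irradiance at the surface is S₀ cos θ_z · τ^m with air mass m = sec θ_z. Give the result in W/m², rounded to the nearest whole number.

Hour angle H = 15° × (10.25 − 12) = -26.25°.
With φ = 29.0°, δ = -22.2°, H = -26.25°: sin φ sin δ = -0.1832, cos φ cos δ cos H = 0.7263, so cos θ_z = 0.5431.
Air mass m = 1/cos θ_z = 1/0.5431 = 1.841; τ^m = 0.78^1.841 = 0.6329.
Surface direct beam = 1362 × 0.5431 × 0.6329 = 468.16 W/m².

468 W/m²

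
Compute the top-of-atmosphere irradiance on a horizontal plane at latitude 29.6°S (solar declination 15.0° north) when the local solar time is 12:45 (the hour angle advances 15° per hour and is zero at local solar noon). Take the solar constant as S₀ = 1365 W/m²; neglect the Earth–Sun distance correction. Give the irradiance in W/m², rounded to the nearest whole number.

Hour angle H = 15° × (12.75 − 12) = 11.25°.
cos θ_z = sin(-29.6°) sin(15.0°) + cos(-29.6°) cos(15.0°) cos(11.25°) = -0.1278 + 0.8237 = 0.6959.
Top-of-atmosphere irradiance = S₀ cos θ_z = 1365 × 0.6959 = 949.90 W/m².

950 W/m²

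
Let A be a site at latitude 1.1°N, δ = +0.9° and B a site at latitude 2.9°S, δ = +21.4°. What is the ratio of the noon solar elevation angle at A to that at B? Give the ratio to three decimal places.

1.367

A: 90° − |1.1 − (0.9)| = 89.80°.
B: 90° − |-2.9 − (21.4)| = 65.70°.
Ratio A/B = 89.8000 / 65.7000 = 1.3668.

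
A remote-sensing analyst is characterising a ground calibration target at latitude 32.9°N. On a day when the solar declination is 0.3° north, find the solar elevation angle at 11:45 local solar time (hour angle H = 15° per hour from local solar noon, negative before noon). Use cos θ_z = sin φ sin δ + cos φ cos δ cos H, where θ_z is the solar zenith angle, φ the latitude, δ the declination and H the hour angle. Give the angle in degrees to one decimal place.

Hour angle H = 15° × (11.75 − 12) = -3.75°.
cos θ_z = sin(32.9°) sin(0.3°) + cos(32.9°) cos(0.3°) cos(-3.75°) = 0.0028 + 0.8378 = 0.8406.
θ_z = arccos(0.8406) = 32.80°, so the elevation is 90° − 32.80° = 57.20°.

57.2°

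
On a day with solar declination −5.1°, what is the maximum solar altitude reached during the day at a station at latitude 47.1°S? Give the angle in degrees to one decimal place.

At local solar noon the hour angle is zero, so the elevation is 90° − |φ − δ| = 90° − |-47.1° − (-5.1°)| = 90° − 42.0° = 48.0°.

48.0°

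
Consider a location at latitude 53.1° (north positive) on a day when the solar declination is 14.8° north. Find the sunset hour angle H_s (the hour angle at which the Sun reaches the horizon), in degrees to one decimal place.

The sunset hour angle satisfies cos H_s = −tan φ tan δ = -0.3519, giving H_s = 110.60°.

110.6°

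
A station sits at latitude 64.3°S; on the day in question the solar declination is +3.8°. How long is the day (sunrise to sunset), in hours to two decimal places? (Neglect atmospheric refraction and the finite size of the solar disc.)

cos H_s = −tan(-64.3°) · tan(3.8°) = 0.1380, so H_s = arccos(0.1380) = 82.07°.
Day length = 2 H_s / 15° h⁻¹ = 164.14° / 15 = 10.943 h.

10.94 hours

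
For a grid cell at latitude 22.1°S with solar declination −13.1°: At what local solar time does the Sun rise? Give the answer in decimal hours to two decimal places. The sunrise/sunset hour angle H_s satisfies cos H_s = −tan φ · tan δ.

5.64 h

cos H_s = −tan(-22.1°) · tan(-13.1°) = -0.0945, so H_s = arccos(-0.0945) = 95.42°.
Sunrise is at 12 − H_s/15 = 12 − 6.361 = 5.639 h local solar time.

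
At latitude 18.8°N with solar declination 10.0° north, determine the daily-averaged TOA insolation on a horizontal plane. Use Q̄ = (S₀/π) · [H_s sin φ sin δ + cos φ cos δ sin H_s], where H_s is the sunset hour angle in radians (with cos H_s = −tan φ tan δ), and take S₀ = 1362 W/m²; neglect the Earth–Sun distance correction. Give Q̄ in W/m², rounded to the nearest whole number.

443 W/m²

The sunset hour angle satisfies cos H_s = −tan φ tan δ = -0.0600, giving H_s = 93.44°. In radians, H_s = 1.6308.
H_s sin φ sin δ = 1.6308 × 0.3223 × 0.1736 = 0.0912.
cos φ cos δ sin H_s = 0.9466 × 0.9848 × 0.9982 = 0.9305.
Q̄ = (1362/π) × (0.0912 + 0.9305) = 433.54 × 1.0217 = 442.95 W/m².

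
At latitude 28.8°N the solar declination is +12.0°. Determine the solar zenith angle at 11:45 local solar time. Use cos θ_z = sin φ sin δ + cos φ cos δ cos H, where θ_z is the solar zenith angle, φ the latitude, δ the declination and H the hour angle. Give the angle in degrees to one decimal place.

Hour angle H = 15° × (11.75 − 12) = -3.75°.
With φ = 28.8°, δ = 12.0°, H = -3.75°: sin φ sin δ = 0.1002, cos φ cos δ cos H = 0.8553, so cos θ_z = 0.9555.
θ_z = arccos(0.9555) = 17.16°.

17.2°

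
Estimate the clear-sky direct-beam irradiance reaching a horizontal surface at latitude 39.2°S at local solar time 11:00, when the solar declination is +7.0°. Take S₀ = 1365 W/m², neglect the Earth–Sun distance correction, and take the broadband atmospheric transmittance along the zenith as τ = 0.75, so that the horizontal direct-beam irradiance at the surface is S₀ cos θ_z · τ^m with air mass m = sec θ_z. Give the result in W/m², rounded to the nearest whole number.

590 W/m²

Hour angle H = 15° × (11 − 12) = -15.00°.
cos θ_z = sin(-39.2°) sin(7.0°) + cos(-39.2°) cos(7.0°) cos(-15.00°) = -0.0770 + 0.7430 = 0.6660.
Air mass m = 1/cos θ_z = 1/0.6660 = 1.502; τ^m = 0.75^1.502 = 0.6491.
Surface direct beam = 1365 × 0.6660 × 0.6491 = 590.09 W/m².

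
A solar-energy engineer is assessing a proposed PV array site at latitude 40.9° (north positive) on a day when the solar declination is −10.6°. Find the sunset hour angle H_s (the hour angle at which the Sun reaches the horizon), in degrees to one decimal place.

80.7°

The sunset hour angle satisfies cos H_s = −tan φ tan δ = 0.1621, giving H_s = 80.67°.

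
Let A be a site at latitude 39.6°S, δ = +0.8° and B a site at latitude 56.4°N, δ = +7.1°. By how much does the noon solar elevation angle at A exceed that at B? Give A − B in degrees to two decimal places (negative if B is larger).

+8.90°

A: 90° − |-39.6 − (0.8)| = 49.60°.
B: 90° − |56.4 − (7.1)| = 40.70°.
A − B = 49.60 − 40.70 = 8.90°.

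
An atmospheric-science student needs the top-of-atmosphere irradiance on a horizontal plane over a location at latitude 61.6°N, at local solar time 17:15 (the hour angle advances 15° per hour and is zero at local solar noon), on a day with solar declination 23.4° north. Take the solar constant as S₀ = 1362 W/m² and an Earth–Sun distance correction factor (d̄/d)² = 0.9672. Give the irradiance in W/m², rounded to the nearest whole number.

572 W/m²

Hour angle H = 15° × (17.25 − 12) = 78.75°.
cos θ_z = sin φ sin δ + cos φ cos δ cos H = (0.8796)(0.3971) + (0.4756)(0.9178)(0.1951) = 0.4345.
Top-of-atmosphere irradiance = S₀ (d̄/d)² cos θ_z = 1362 × 0.9672 × 0.4345 = 572.38 W/m².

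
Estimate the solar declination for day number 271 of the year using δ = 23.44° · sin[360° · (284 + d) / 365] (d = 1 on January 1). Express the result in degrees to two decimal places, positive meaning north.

360 × (284 + 271) / 365 = 547.397°; sin(547.397°) = -0.1287.
δ = 23.44 × -0.1287 = -3.017° ≈ -3.02°.

-3.02°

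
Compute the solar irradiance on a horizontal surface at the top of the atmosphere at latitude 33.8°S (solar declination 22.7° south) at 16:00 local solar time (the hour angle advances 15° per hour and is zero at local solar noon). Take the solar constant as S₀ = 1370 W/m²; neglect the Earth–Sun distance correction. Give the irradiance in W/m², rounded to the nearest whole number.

819 W/m²

Hour angle H = 15° × (16 − 12) = 60.00°.
With φ = -33.8°, δ = -22.7°, H = 60.00°: sin φ sin δ = 0.2147, cos φ cos δ cos H = 0.3833, so cos θ_z = 0.5980.
Top-of-atmosphere irradiance = S₀ cos θ_z = 1370 × 0.5980 = 819.26 W/m².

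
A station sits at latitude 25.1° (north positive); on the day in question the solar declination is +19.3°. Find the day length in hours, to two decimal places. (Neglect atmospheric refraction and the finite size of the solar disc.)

The sunset hour angle satisfies cos H_s = −tan φ tan δ = -0.1640, giving H_s = 99.44°.
Day length = 2 H_s / 15° h⁻¹ = 198.88° / 15 = 13.259 h.

13.26 hours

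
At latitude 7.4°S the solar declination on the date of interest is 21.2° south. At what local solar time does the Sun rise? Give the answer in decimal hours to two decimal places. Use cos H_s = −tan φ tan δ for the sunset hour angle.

5.81 h

The sunset hour angle satisfies cos H_s = −tan φ tan δ = -0.0504, giving H_s = 92.89°.
Sunrise is at 12 − H_s/15 = 12 − 6.193 = 5.807 h local solar time.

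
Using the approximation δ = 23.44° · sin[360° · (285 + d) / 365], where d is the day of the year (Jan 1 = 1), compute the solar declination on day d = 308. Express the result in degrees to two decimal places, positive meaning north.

-16.54°

360 × (285 + 308) / 365 = 584.877°; sin(584.877°) = -0.7056.
δ = 23.44 × -0.7056 = -16.539° ≈ -16.54°.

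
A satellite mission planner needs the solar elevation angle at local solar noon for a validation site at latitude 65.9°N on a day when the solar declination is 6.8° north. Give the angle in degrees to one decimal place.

30.9°

At local solar noon the hour angle is zero, so the elevation is 90° − |φ − δ| = 90° − |65.9° − (6.8°)| = 90° − 59.1° = 30.9°.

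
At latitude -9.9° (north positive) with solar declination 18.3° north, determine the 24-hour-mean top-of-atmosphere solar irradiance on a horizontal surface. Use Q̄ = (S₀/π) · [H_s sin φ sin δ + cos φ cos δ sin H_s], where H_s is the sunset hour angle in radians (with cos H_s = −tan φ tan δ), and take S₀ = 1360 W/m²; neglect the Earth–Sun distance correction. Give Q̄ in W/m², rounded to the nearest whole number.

369 W/m²

cos H_s = −tan(-9.9°) · tan(18.3°) = 0.0577, so H_s = arccos(0.0577) = 86.69°. In radians, H_s = 1.5130.
H_s sin φ sin δ = 1.5130 × -0.1719 × 0.3140 = -0.0817.
cos φ cos δ sin H_s = 0.9851 × 0.9494 × 0.9983 = 0.9337.
Q̄ = (1360/π) × (-0.0817 + 0.9337) = 432.90 × 0.8520 = 368.83 W/m².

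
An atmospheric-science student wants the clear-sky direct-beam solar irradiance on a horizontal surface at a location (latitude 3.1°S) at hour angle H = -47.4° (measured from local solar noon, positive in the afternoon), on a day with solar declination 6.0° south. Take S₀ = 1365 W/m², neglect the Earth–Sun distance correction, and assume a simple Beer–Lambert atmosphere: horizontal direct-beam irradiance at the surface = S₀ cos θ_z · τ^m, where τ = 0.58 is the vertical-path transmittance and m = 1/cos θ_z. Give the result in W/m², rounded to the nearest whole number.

cos θ_z = sin φ sin δ + cos φ cos δ cos H = (-0.0541)(-0.1045) + (0.9985)(0.9945)(0.6769) = 0.6778.
Air mass m = 1/cos θ_z = 1/0.6778 = 1.475; τ^m = 0.58^1.475 = 0.4478.
Surface direct beam = 1365 × 0.6778 × 0.4478 = 414.30 W/m².

414 W/m²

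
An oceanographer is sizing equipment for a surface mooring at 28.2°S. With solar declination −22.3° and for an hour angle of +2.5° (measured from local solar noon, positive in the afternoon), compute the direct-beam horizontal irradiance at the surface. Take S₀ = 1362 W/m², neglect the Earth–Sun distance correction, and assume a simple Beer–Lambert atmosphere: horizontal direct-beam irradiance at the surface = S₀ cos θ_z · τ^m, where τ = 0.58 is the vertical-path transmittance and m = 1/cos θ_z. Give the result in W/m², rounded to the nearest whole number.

783 W/m²

cos θ_z = sin φ sin δ + cos φ cos δ cos H = (-0.4726)(-0.3795) + (0.8813)(0.9252)(0.9990) = 0.9939.
Air mass m = 1/cos θ_z = 1/0.9939 = 1.006; τ^m = 0.58^1.006 = 0.5781.
Surface direct beam = 1362 × 0.9939 × 0.5781 = 782.57 W/m².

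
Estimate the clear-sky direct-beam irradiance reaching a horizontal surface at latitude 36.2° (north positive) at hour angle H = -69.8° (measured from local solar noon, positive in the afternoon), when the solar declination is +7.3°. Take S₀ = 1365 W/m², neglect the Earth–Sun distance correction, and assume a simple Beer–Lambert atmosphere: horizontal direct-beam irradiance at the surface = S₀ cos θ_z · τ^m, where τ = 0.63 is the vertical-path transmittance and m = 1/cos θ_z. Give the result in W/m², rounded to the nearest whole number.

129 W/m²

cos θ_z = sin(36.2°) sin(7.3°) + cos(36.2°) cos(7.3°) cos(-69.80°) = 0.0750 + 0.2764 = 0.3514.
Air mass m = 1/cos θ_z = 1/0.3514 = 2.846; τ^m = 0.63^2.846 = 0.2685.
Surface direct beam = 1365 × 0.3514 × 0.2685 = 128.79 W/m².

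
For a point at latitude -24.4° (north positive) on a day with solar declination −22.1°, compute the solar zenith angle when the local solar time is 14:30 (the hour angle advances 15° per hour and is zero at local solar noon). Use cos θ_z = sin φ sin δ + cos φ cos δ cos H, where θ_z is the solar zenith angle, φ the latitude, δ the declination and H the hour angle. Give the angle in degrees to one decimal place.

34.4°

Hour angle H = 15° × (14.5 − 12) = 37.50°.
With φ = -24.4°, δ = -22.1°, H = 37.50°: sin φ sin δ = 0.1554, cos φ cos δ cos H = 0.6694, so cos θ_z = 0.8248.
θ_z = arccos(0.8248) = 34.43°.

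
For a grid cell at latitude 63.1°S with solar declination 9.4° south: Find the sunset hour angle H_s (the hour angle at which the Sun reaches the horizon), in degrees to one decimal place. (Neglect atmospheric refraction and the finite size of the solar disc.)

109.0°

cos H_s = −tan(-63.1°) · tan(-9.4°) = -0.3263, so H_s = arccos(-0.3263) = 109.04°.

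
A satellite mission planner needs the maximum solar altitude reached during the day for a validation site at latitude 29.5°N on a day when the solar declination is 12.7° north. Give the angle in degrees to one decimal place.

73.2°

At local solar noon the hour angle is zero, so the elevation is 90° − |φ − δ| = 90° − |29.5° − (12.7°)| = 90° − 16.8° = 73.2°.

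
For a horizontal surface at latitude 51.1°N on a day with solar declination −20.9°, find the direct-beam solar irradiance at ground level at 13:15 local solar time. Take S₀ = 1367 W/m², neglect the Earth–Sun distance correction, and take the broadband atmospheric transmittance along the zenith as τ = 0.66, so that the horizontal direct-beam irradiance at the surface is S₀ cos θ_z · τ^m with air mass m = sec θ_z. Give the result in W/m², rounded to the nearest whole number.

Hour angle H = 15° × (13.25 − 12) = 18.75°.
With φ = 51.1°, δ = -20.9°, H = 18.75°: sin φ sin δ = -0.2776, cos φ cos δ cos H = 0.5555, so cos θ_z = 0.2779.
Air mass m = 1/cos θ_z = 1/0.2779 = 3.598; τ^m = 0.66^3.598 = 0.2242.
Surface direct beam = 1367 × 0.2779 × 0.2242 = 85.17 W/m².

85 W/m²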